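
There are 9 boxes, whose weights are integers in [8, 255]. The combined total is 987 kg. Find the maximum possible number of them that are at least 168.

5

With k values at 168 or above and the rest at least 8, the sum is at least 72 + 160k.
Since the sum is 987, we need 160k ≤ 915, i.e. k ≤ 5.
k = 5 is achieved by 5 values at 168 and 4 at 8, total 872; add 115 to one value (staying below 168) to reach 987.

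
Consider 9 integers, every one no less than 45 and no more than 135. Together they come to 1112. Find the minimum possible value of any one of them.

To make one integer as small as possible, make the other 8 as large as possible.
The other 8 can take up 8 × 135 = 1080 ≥ 1112 − 45, so one integer can sit at its floor of 45.
Achievable: one at 45 and the other 8 totalling 1067, which fits since 8 × 45 ≤ 1067 ≤ 8 × 135.

45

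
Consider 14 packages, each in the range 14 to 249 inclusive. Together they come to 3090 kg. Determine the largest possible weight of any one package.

To make one package as large as possible, make the other 13 as small as possible.
The other 13 contribute at least 13 × 14 = 182, leaving at most 3090 − 182 = 2908.
But each package is capped at 249, so the maximum is 249.
Achievable: one at 249 and the other 13 totalling 2841, which fits since 13 × 14 ≤ 2841 ≤ 13 × 249.

249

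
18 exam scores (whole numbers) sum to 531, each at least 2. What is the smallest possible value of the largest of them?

The 18 values sum to 531, so their maximum is at least ⌈531/18⌉ = 30.
Equality holds with 9 values of 30 and 9 values of 29.

30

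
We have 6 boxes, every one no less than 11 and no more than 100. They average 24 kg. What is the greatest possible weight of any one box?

To make one box as large as possible, make the other 5 as small as possible.
The total is 6 × 24 = 144.
The other 5 contribute at least 5 × 11 = 55, leaving at most 144 − 55 = 89.
Since 89 ≤ 100, this is achievable: one at 89 and 5 at 11.

89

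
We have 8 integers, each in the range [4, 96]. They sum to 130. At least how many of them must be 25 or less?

4

If only k of them are at most 25, the other 8 − k are at least 26, so the total is at least (8 − k)·26 + k·4.
This is ≤ 130, so (8 − k)·26 + 4k ≤ 130, which gives k ≥ 4.
Exactly 4 works: 4 values at 4 and 4 at 26 total 120; raise one of the low values by 10 (still ≤ 25) to hit 130.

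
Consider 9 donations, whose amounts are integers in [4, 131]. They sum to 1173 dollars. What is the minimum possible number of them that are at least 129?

7

Suppose at most 9 − j of them reach 129; then j values are ≤ 128 and the rest ≤ 131.
The total is then ≤ 128·j + 131·(9 − j) = 1179 − 3j. For this to be ≥ 1173 we need j ≤ 2, so at least 9 − 2 = 7 must reach 129.
Exactly 7 works: 7 values at 131 and 2 at 128 total 1173.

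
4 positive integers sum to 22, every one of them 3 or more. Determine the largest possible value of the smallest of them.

If every one of the 4 were at least 6, the total would be at least 4 × 6 = 24 > 22.
Equality holds with 2 values of 5 and 2 values of 6.

5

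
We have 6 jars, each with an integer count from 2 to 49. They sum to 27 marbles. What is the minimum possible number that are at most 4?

Each value above 4 is at least 5, contributing at least 5 − 2 = 3 above the floor 2.
The sum exceeds the floor total 12 by 15, so at most ⌊15/3⌋ = 5 exceed 4, and at least 1 are ≤ 4.
Exactly 1 works: 1 value at 2 and 5 at 5 total 27.

1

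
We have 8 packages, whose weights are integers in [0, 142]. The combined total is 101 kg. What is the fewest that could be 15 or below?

2

Let j be the number exceeding 15. Then the total is ≥ 16·j + 0·(8 − j) = 0 + 16j.
So 16j ≤ 101 and j ≤ 6; hence at least 8 − 6 = 2 are ≤ 15.
Exactly 2 works: 2 values at 0 and 6 at 16 total 96; raise one of the low values by 5 (still ≤ 15) to hit 101.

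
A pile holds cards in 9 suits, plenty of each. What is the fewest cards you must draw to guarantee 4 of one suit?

28

You could draw 3 of every suit without reaching 4 of any — 27 in all.
One more forces 4 of some suit, so 27 + 1 = 28.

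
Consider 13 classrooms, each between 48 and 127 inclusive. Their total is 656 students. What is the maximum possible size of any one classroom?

To make one classroom as large as possible, make the other 12 as small as possible.
The other 12 contribute at least 12 × 48 = 576, leaving at most 656 − 576 = 80.
Since 80 ≤ 127, this is achievable: one at 80 and 12 at 48.

80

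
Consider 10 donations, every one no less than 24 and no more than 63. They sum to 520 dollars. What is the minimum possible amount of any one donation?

24

To make one donation as small as possible, make the other 9 as large as possible.
The other 9 can take up 9 × 63 = 567 ≥ 520 − 24, so one donation can sit at its floor of 24.
Achievable: one at 24 and the other 9 totalling 496, which fits since 9 × 24 ≤ 496 ≤ 9 × 63.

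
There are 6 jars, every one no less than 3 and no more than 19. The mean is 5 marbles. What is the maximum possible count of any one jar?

15

Maximizing one value means minimizing the remaining 5.
The total is 6 × 5 = 30.
The other 5 contribute at least 5 × 3 = 15, leaving at most 30 − 15 = 15.
Since 15 ≤ 19, this is achievable: one at 15 and 5 at 3.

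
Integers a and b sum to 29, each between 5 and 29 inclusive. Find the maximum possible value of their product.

ab = a(29 − a) is maximized when a is as near 29/2 as the bounds allow.
Taking a = 14 and b = 15 (both in [5, 29]) gives ab = 210.

210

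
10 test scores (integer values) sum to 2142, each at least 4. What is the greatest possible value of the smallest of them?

214

If every one of the 10 were at least 215, the total would be at least 10 × 215 = 2150 > 2142.
Equality holds with 8 values of 214 and 2 values of 215.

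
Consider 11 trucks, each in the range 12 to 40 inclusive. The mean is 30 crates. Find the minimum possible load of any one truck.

12

To make one truck as small as possible, make the other 10 as large as possible.
The total is 11 × 30 = 330.
The other 10 can take up 10 × 40 = 400 ≥ 330 − 12, so one truck can sit at its floor of 12.
Achievable: one at 12 and the other 10 totalling 318, which fits since 10 × 12 ≤ 318 ≤ 10 × 40.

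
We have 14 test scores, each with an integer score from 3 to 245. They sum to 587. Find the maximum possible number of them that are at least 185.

2

Suppose k of them are at least 185. Those contribute at least 185 each and the other 14 − k at least 3 each.
So the total is at least 185k + 3(14 − k) = 42 + 182k. This must be ≤ 587, giving k ≤ 2.
k = 2 is achieved by 2 values at 185 and 12 at 3, total 406; add 181 to one value (staying below 185) to reach 587.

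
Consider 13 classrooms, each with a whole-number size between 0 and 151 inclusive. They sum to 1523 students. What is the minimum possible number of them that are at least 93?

6

Each value short of 93 is at most 92, costing at least 151 − 92 = 59 against the maximum total of 1963.
We can afford to lose at most 1963 − 1523 = 440, so at most ⌊440/59⌋ = 7 fall short, and at least 6 are ≥ 93.
Exactly 6 works: 6 values at 151 and 7 at 92 total 1550; lower one of the high values by 27 (still ≥ 93) to hit 1523.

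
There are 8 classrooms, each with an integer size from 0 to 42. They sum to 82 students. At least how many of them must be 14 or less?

Each value above 14 is at least 15, contributing at least 15 − 0 = 15 above the floor 0.
The sum exceeds the floor total 0 by 82, so at most ⌊82/15⌋ = 5 exceed 14, and at least 3 are ≤ 14.
Exactly 3 works: 3 values at 0 and 5 at 15 total 75; raise one of the low values by 7 (still ≤ 14) to hit 82.

3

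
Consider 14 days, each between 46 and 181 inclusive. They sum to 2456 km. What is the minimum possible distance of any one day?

103

To make one day as small as possible, make the other 13 as large as possible.
The other 13 contribute at most 13 × 181 = 2353, leaving at least 2456 − 2353 = 103.
Since 103 ≥ 46, this is achievable: one at 103 and 13 at 181.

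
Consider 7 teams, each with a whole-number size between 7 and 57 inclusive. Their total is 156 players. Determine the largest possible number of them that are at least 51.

2

With k values at 51 or above and the rest at least 7, the sum is at least 49 + 44k.
Since the sum is 156, we need 44k ≤ 107, i.e. k ≤ 2.
k = 2 is achieved by 2 values at 51 and 5 at 7, total 137; add 19 to one value (staying below 51) to reach 156.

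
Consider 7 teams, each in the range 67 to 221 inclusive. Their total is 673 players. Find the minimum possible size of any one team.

To make one team as small as possible, make the other 6 as large as possible.
The other 6 can take up 6 × 221 = 1326 ≥ 673 − 67, so one team can sit at its floor of 67.
Achievable: one at 67 and the other 6 totalling 606, which fits since 6 × 67 ≤ 606 ≤ 6 × 221.

67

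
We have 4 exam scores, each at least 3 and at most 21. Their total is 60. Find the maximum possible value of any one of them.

21

To make one score as large as possible, make the other 3 as small as possible.
The other 3 contribute at least 3 × 3 = 9, leaving at most 60 − 9 = 51.
But each score is capped at 21, so the maximum is 21.
Achievable: one at 21 and the other 3 totalling 39, which fits since 3 × 3 ≤ 39 ≤ 3 × 21.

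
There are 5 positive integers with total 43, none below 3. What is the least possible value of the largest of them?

The 5 values sum to 43, so their maximum is at least ⌈43/5⌉ = 9.
Achievable: 3 of them at 9 and 2 at 8 total 43.

9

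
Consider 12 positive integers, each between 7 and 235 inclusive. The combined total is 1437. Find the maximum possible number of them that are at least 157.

9

If k of the values are ≥ 157, the total is ≥ 157k + 7(12 − k).
Setting 157k + 7(12 − k) ≤ 1437 gives 150k ≤ 1353, so k ≤ 9.
k = 9 is achieved by 9 values at 157 and 3 at 7, total 1434; add 3 to one value (staying below 157) to reach 1437.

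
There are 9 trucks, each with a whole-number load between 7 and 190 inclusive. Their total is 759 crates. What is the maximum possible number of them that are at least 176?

4

If k of the values are ≥ 176, the total is ≥ 176k + 7(9 − k).
Setting 176k + 7(9 − k) ≤ 759 gives 169k ≤ 696, so k ≤ 4.
k = 4 is achieved by 4 values at 176 and 5 at 7, total 739; add 20 to one value (staying below 176) to reach 759.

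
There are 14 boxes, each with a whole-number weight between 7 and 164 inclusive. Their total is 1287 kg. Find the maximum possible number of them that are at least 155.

8

If k of the values are ≥ 155, the total is ≥ 155k + 7(14 − k).
Setting 155k + 7(14 − k) ≤ 1287 gives 148k ≤ 1189, so k ≤ 8.
k = 8 is achieved by 8 values at 155 and 6 at 7, total 1282; add 5 to one value (staying below 155) to reach 1287.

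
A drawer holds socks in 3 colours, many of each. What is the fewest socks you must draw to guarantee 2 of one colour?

4

You could draw 1 of every colour without reaching 2 of any — 3 in all.
One more forces 2 of some colour, so 3 + 1 = 4.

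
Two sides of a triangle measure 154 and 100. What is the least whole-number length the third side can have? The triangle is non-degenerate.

55

The third side must exceed |154 − 100| = 54.
The smallest integer above 54 is 55.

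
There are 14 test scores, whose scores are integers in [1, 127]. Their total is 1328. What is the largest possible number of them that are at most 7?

3

Suppose k of them are at most 7. Those contribute at most 7 each and the rest at most 127 each.
So the total is at most 7k + 127(14 − k) = 1778 − 120k. This must still be ≥ 1328, so k ≤ 3.
k = 3 is achieved by 3 values at 7 and 11 at 127, total 1418; lower one of the 127's by 90 (still > 7) to reach 1328.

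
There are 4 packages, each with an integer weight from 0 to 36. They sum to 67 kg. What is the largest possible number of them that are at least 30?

If k of the values are ≥ 30, the total is ≥ 30k + 0(4 − k).
Setting 30k + 0(4 − k) ≤ 67 gives 30k ≤ 67, so k ≤ 2.
k = 2 is achieved by 2 values at 30 and 2 at 0, total 60; add 7 to one value (staying below 30) to reach 67.

2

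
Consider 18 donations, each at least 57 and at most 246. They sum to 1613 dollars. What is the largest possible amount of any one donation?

246

To make one donation as large as possible, make the other 17 as small as possible.
The other 17 contribute at least 17 × 57 = 969, leaving at most 1613 − 969 = 644.
But each donation is capped at 246, so the maximum is 246.
Achievable: one at 246 and the other 17 totalling 1367, which fits since 17 × 57 ≤ 1367 ≤ 17 × 246.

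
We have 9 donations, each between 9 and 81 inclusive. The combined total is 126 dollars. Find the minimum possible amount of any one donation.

To make one donation as small as possible, make the other 8 as large as possible.
The other 8 can take up 8 × 81 = 648 ≥ 126 − 9, so one donation can sit at its floor of 9.
Achievable: one at 9 and the other 8 totalling 117, which fits since 8 × 9 ≤ 117 ≤ 8 × 81.

9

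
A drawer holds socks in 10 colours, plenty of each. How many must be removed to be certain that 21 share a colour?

You could draw 20 of every colour without reaching 21 of any — 200 in all.
One more forces 21 of some colour, so 200 + 1 = 201.

201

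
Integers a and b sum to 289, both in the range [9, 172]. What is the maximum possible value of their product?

20880

ab = a(289 − a) is maximized when a is as near 289/2 as the bounds allow.
Taking a = 144 and b = 145 (both in [9, 172]) gives ab = 20880.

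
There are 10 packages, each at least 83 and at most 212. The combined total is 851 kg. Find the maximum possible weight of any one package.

104

To make one package as large as possible, make the other 9 as small as possible.
The other 9 contribute at least 9 × 83 = 747, leaving at most 851 − 747 = 104.
Since 104 ≤ 212, this is achievable: one at 104 and 9 at 83.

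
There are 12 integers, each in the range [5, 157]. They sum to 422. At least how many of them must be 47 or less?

4

Each value above 47 is at least 48, contributing at least 48 − 5 = 43 above the floor 5.
The sum exceeds the floor total 60 by 362, so at most ⌊362/43⌋ = 8 exceed 47, and at least 4 are ≤ 47.
Exactly 4 works: 4 values at 5 and 8 at 48 total 404; raise one of the low values by 18 (still ≤ 47) to hit 422.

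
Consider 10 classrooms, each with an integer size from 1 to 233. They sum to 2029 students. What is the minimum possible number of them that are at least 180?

5

Suppose at most 10 − j of them reach 180; then j values are ≤ 179 and the rest ≤ 233.
The total is then ≤ 179·j + 233·(10 − j) = 2330 − 54j. For this to be ≥ 2029 we need j ≤ 5, so at least 10 − 5 = 5 must reach 180.
Exactly 5 works: 5 values at 233 and 5 at 179 total 2060; lower one of the high values by 31 (still ≥ 180) to hit 2029.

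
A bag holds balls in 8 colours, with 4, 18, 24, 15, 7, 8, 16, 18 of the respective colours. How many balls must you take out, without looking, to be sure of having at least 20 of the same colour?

106

In the worst case you take as many as possible of each colour without reaching 20: 4 + 18 + 19 + 15 + 7 + 8 + 16 + 18 = 105.
The next one must give 20 of some colour, so 105 + 1 = 106.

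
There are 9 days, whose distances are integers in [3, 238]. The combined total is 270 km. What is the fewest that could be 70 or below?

Each value above 70 is at least 71, contributing at least 71 − 3 = 68 above the floor 3.
The sum exceeds the floor total 27 by 243, so at most ⌊243/68⌋ = 3 exceed 70, and at least 6 are ≤ 70.
Exactly 6 works: 6 values at 3 and 3 at 71 total 231; raise one of the low values by 39 (still ≤ 70) to hit 270.

6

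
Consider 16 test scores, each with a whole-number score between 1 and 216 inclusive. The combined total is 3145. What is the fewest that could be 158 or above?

11

If only k of them are at least 158, the other 16 − k are at most 157, so the total is at most k·216 + (16 − k)·157.
This must reach 3145, so k·216 + (16 − k)·157 ≥ 3145, giving k ≥ 11.
Exactly 11 works: 11 values at 216 and 5 at 157 total 3161; lower one of the high values by 16 (still ≥ 158) to hit 3145.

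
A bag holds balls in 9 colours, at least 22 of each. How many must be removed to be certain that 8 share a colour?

64

You could draw 7 of every colour without reaching 8 of any — 63 in all.
One more forces 8 of some colour, so 63 + 1 = 64.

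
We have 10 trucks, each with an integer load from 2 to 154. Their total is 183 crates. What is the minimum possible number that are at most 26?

Let j be the number exceeding 26. Then the total is ≥ 27·j + 2·(10 − j) = 20 + 25j.
So 25j ≤ 163 and j ≤ 6; hence at least 10 − 6 = 4 are ≤ 26.
Exactly 4 works: 4 values at 2 and 6 at 27 total 170; raise one of the low values by 13 (still ≤ 26) to hit 183.

4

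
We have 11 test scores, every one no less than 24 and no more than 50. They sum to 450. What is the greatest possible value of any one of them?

Maximizing one value means minimizing the remaining 10.
The other 10 contribute at least 10 × 24 = 240, leaving at most 450 − 240 = 210.
But each score is capped at 50, so the maximum is 50.
Achievable: one at 50 and the other 10 totalling 400, which fits since 10 × 24 ≤ 400 ≤ 10 × 50.

50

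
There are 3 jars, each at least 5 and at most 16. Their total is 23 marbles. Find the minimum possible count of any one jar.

5

To make one jar as small as possible, make the other 2 as large as possible.
The other 2 can take up 2 × 16 = 32 ≥ 23 − 5, so one jar can sit at its floor of 5.
Achievable: one at 5 and the other 2 totalling 18, which fits since 2 × 5 ≤ 18 ≤ 2 × 16.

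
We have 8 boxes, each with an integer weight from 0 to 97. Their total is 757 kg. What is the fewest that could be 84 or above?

7

Suppose at most 8 − j of them reach 84; then j values are ≤ 83 and the rest ≤ 97.
The total is then ≤ 83·j + 97·(8 − j) = 776 − 14j. For this to be ≥ 757 we need j ≤ 1, so at least 8 − 1 = 7 must reach 84.
Exactly 7 works: 7 values at 97 and 1 at 83 total 762; lower one of the high values by 5 (still ≥ 84) to hit 757.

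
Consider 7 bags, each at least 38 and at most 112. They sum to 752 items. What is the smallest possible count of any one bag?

To make one bag as small as possible, make the other 6 as large as possible.
The other 6 contribute at most 6 × 112 = 672, leaving at least 752 − 672 = 80.
Since 80 ≥ 38, this is achievable: one at 80 and 6 at 112.

80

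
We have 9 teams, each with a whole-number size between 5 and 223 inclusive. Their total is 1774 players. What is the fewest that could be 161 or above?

Suppose at most 9 − j of them reach 161; then j values are ≤ 160 and the rest ≤ 223.
The total is then ≤ 160·j + 223·(9 − j) = 2007 − 63j. For this to be ≥ 1774 we need j ≤ 3, so at least 9 − 3 = 6 must reach 161.
Exactly 6 works: 6 values at 223 and 3 at 160 total 1818; lower one of the high values by 44 (still ≥ 161) to hit 1774.

6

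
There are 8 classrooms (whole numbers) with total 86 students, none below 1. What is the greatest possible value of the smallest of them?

The average is 86/8 < 11, so some value is ≤ 10.
Achievable: 2 of them at 10 and 6 at 11 total 86.

10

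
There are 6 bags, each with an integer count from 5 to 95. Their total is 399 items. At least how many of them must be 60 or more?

Suppose at most 6 − j of them reach 60; then j values are ≤ 59 and the rest ≤ 95.
The total is then ≤ 59·j + 95·(6 − j) = 570 − 36j. For this to be ≥ 399 we need j ≤ 4, so at least 6 − 4 = 2 must reach 60.
Exactly 2 works: 2 values at 95 and 4 at 59 total 426; lower one of the high values by 27 (still ≥ 60) to hit 399.

2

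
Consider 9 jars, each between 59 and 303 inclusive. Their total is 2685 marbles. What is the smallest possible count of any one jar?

Minimizing one value means maximizing the remaining 8.
The other 8 contribute at most 8 × 303 = 2424, leaving at least 2685 − 2424 = 261.
Since 261 ≥ 59, this is achievable: one at 261 and 8 at 303.

261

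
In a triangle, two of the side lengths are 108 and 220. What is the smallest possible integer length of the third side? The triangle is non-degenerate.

113

The third side must exceed |108 − 220| = 112.
The smallest integer above 112 is 113.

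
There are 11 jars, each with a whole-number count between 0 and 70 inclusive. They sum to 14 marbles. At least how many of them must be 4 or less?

Let j be the number exceeding 4. Then the total is ≥ 5·j + 0·(11 − j) = 0 + 5j.
So 5j ≤ 14 and j ≤ 2; hence at least 11 − 2 = 9 are ≤ 4.
Exactly 9 works: 9 values at 0 and 2 at 5 total 10; raise one of the low values by 4 (still ≤ 4) to hit 14.

9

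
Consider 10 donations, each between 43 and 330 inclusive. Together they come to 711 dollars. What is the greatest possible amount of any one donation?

Maximizing one value means minimizing the remaining 9.
The other 9 contribute at least 9 × 43 = 387, leaving at most 711 − 387 = 324.
Since 324 ≤ 330, this is achievable: one at 324 and 9 at 43.

324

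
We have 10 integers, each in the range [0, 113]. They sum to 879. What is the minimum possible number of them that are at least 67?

Suppose at most 10 − j of them reach 67; then j values are ≤ 66 and the rest ≤ 113.
The total is then ≤ 66·j + 113·(10 − j) = 1130 − 47j. For this to be ≥ 879 we need j ≤ 5, so at least 10 − 5 = 5 must reach 67.
Exactly 5 works: 5 values at 113 and 5 at 66 total 895; lower one of the high values by 16 (still ≥ 67) to hit 879.

5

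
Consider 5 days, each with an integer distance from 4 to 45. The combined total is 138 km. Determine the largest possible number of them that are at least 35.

3

With k values at 35 or above and the rest at least 4, the sum is at least 20 + 31k.
Since the sum is 138, we need 31k ≤ 118, i.e. k ≤ 3.
k = 3 is achieved by 3 values at 35 and 2 at 4, total 113; add 25 to one value (staying below 35) to reach 138.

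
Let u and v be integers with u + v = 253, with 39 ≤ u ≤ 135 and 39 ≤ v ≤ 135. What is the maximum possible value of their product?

16002

With u + v fixed, uv peaks when the two are closest together.
Taking u = 126 and v = 127 (both in [39, 135]) gives uv = 16002.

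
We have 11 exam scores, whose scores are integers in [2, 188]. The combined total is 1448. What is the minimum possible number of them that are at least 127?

1

Each value short of 127 is at most 126, costing at least 188 − 126 = 62 against the maximum total of 2068.
We can afford to lose at most 2068 − 1448 = 620, so at most ⌊620/62⌋ = 10 fall short, and at least 1 are ≥ 127.
Exactly 1 works: 1 value at 188 and 10 at 126 total 1448.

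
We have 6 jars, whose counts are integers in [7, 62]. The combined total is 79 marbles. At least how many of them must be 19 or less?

4

If only k of them are at most 19, the other 6 − k are at least 20, so the total is at least (6 − k)·20 + k·7.
This is ≤ 79, so (6 − k)·20 + 7k ≤ 79, which gives k ≥ 4.
Exactly 4 works: 4 values at 7 and 2 at 20 total 68; raise one of the low values by 11 (still ≤ 19) to hit 79.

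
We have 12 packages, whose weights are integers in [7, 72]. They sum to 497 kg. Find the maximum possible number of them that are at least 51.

With k values at 51 or above and the rest at least 7, the sum is at least 84 + 44k.
Since the sum is 497, we need 44k ≤ 413, i.e. k ≤ 9.
k = 9 is achieved by 9 values at 51 and 3 at 7, total 480; add 17 to one value (staying below 51) to reach 497.

9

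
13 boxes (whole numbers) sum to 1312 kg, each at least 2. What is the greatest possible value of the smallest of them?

The 13 values sum to 1312, so their minimum is at most ⌊1312/13⌋ = 100.
Achievable: 1 of them at 100 and 12 at 101 total 1312.

100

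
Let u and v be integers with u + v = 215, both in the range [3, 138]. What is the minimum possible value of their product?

10626

Since u + v is fixed, pushing one of them to its bound minimizes the product.
At the endpoint u = 77, v = 215 − 77 = 138, so uv = 77 × 138 = 10626.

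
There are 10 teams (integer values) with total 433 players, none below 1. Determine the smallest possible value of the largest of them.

The average is 433/10 > 43, so not all 10 can be 43 or less; the largest is ≥ 44.
Equality holds with 3 values of 44 and 7 values of 43.

44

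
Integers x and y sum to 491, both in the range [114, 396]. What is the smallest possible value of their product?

42978

For a fixed sum, xy is smallest when x and y are as far apart as possible.
The extreme feasible split is x = 114, y = 377, giving xy = 42978.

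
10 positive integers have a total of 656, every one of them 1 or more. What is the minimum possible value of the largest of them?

66

Some value must be at least ⌈656/10⌉ = 66, since 10 × 65 = 650 < 656.
Achievable: 6 of them at 66 and 4 at 65 total 656.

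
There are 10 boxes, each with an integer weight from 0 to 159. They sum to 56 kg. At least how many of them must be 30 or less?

9

If only k of them are at most 30, the other 10 − k are at least 31, so the total is at least (10 − k)·31 + k·0.
This is ≤ 56, so (10 − k)·31 + 0k ≤ 56, which gives k ≥ 9.
Exactly 9 works: 9 values at 0 and 1 at 31 total 31; raise one of the low values by 25 (still ≤ 30) to hit 56.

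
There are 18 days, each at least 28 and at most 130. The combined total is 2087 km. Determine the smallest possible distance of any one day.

28

Minimizing one value means maximizing the remaining 17.
The other 17 can take up 17 × 130 = 2210 ≥ 2087 − 28, so one day can sit at its floor of 28.
Achievable: one at 28 and the other 17 totalling 2059, which fits since 17 × 28 ≤ 2059 ≤ 17 × 130.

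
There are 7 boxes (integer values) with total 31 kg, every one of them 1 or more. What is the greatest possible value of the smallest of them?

4

If every one of the 7 were at least 5, the total would be at least 7 × 5 = 35 > 31.
Achievable: 4 of them at 4 and 3 at 5 total 31.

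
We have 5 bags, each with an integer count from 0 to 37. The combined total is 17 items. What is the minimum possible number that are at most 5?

3

Let j be the number exceeding 5. Then the total is ≥ 6·j + 0·(5 − j) = 0 + 6j.
So 6j ≤ 17 and j ≤ 2; hence at least 5 − 2 = 3 are ≤ 5.
Exactly 3 works: 3 values at 0 and 2 at 6 total 12; raise one of the low values by 5 (still ≤ 5) to hit 17.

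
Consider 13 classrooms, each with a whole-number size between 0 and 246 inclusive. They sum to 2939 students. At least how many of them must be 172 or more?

10

Suppose at most 13 − j of them reach 172; then j values are ≤ 171 and the rest ≤ 246.
The total is then ≤ 171·j + 246·(13 − j) = 3198 − 75j. For this to be ≥ 2939 we need j ≤ 3, so at least 13 − 3 = 10 must reach 172.
Exactly 10 works: 10 values at 246 and 3 at 171 total 2973; lower one of the high values by 34 (still ≥ 172) to hit 2939.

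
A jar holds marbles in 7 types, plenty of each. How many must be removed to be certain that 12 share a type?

78

You could draw 11 of every type without reaching 12 of any — 77 in all.
One more forces 12 of some type, so 77 + 1 = 78.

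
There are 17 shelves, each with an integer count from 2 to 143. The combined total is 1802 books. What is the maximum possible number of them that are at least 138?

With k values at 138 or above and the rest at least 2, the sum is at least 34 + 136k.
Since the sum is 1802, we need 136k ≤ 1768, i.e. k ≤ 13.
k = 13 is achieved by 13 values at 138 and 4 at 2, total 1802.

13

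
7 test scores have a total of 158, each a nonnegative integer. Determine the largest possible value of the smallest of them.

22

If every one of the 7 were at least 23, the total would be at least 7 × 23 = 161 > 158.
Equality holds with 3 values of 22 and 4 values of 23.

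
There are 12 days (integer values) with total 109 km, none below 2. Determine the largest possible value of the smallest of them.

The average is 109/12 < 10, so some value is ≤ 9.
Equality holds with 11 values of 9 and 1 value of 10.

9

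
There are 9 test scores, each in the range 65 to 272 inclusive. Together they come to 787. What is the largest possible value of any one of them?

267

Maximizing one value means minimizing the remaining 8.
The other 8 contribute at least 8 × 65 = 520, leaving at most 787 − 520 = 267.
Since 267 ≤ 272, this is achievable: one at 267 and 8 at 65.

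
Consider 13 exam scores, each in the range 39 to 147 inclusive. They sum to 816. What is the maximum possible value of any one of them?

147

To make one score as large as possible, make the other 12 as small as possible.
The other 12 contribute at least 12 × 39 = 468, leaving at most 816 − 468 = 348.
But each score is capped at 147, so the maximum is 147.
Achievable: one at 147 and the other 12 totalling 669, which fits since 12 × 39 ≤ 669 ≤ 12 × 147.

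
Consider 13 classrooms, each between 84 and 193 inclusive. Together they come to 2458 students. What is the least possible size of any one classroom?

142

To make one classroom as small as possible, make the other 12 as large as possible.
The other 12 contribute at most 12 × 193 = 2316, leaving at least 2458 − 2316 = 142.
Since 142 ≥ 84, this is achievable: one at 142 and 12 at 193.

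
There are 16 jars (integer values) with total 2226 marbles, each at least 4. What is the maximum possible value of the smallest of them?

If every one of the 16 were at least 140, the total would be at least 16 × 140 = 2240 > 2226.
Taking 14 copies of 139 and 2 copies of 140 gives exactly 2226, so 139 is attained.

139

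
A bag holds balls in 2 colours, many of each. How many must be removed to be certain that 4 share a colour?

7

You could draw 3 of every colour without reaching 4 of any — 6 in all.
One more forces 4 of some colour, so 6 + 1 = 7.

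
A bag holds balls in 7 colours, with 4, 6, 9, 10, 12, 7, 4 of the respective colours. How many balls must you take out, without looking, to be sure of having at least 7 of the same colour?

In the worst case you take as many as possible of each colour without reaching 7: 4 + 6 + 6 + 6 + 6 + 6 + 4 = 38.
The next one must give 7 of some colour, so 38 + 1 = 39.

39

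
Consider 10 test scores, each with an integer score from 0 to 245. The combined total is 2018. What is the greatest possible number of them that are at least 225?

Suppose k of them are at least 225. Those contribute at least 225 each and the other 10 − k at least 0 each.
So the total is at least 225k + 0(10 − k) = 0 + 225k. This must be ≤ 2018, giving k ≤ 8.
k = 8 is achieved by 8 values at 225 and 2 at 0, total 1800; add 218 to one value (staying below 225) to reach 2018.

8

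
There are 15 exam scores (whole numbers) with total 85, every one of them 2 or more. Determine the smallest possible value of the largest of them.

6

Some value must be at least ⌈85/15⌉ = 6, since 15 × 5 = 75 < 85.
Taking 5 copies of 5 and 10 copies of 6 gives exactly 85, so 6 is attained.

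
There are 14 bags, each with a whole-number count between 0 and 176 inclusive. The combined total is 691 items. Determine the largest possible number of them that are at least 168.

If k of the values are ≥ 168, the total is ≥ 168k + 0(14 − k).
Setting 168k + 0(14 − k) ≤ 691 gives 168k ≤ 691, so k ≤ 4.
k = 4 is achieved by 4 values at 168 and 10 at 0, total 672; add 19 to one value (staying below 168) to reach 691.

4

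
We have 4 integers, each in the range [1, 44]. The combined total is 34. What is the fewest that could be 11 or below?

Each value above 11 is at least 12, contributing at least 12 − 1 = 11 above the floor 1.
The sum exceeds the floor total 4 by 30, so at most ⌊30/11⌋ = 2 exceed 11, and at least 2 are ≤ 11.
Exactly 2 works: 2 values at 1 and 2 at 12 total 26; raise one of the low values by 8 (still ≤ 11) to hit 34.

2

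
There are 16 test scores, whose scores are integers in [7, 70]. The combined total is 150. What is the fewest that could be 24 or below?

Each value above 24 is at least 25, contributing at least 25 − 7 = 18 above the floor 7.
The sum exceeds the floor total 112 by 38, so at most ⌊38/18⌋ = 2 exceed 24, and at least 14 are ≤ 24.
Exactly 14 works: 14 values at 7 and 2 at 25 total 148; raise one of the low values by 2 (still ≤ 24) to hit 150.

14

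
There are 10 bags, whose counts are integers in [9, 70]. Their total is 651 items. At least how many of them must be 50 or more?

8

If only k of them are at least 50, the other 10 − k are at most 49, so the total is at most k·70 + (10 − k)·49.
This must reach 651, so k·70 + (10 − k)·49 ≥ 651, giving k ≥ 8.
Exactly 8 works: 8 values at 70 and 2 at 49 total 658; lower one of the high values by 7 (still ≥ 50) to hit 651.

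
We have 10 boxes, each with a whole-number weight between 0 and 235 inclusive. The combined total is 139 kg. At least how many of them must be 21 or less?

4

Let j be the number exceeding 21. Then the total is ≥ 22·j + 0·(10 − j) = 0 + 22j.
So 22j ≤ 139 and j ≤ 6; hence at least 10 − 6 = 4 are ≤ 21.
Exactly 4 works: 4 values at 0 and 6 at 22 total 132; raise one of the low values by 7 (still ≤ 21) to hit 139.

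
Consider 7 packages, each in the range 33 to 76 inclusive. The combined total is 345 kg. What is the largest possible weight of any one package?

76

Maximizing one value means minimizing the remaining 6.
The other 6 contribute at least 6 × 33 = 198, leaving at most 345 − 198 = 147.
But each package is capped at 76, so the maximum is 76.
Achievable: one at 76 and the other 6 totalling 269, which fits since 6 × 33 ≤ 269 ≤ 6 × 76.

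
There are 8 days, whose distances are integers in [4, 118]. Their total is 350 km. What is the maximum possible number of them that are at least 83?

4

Suppose k of them are at least 83. Those contribute at least 83 each and the other 8 − k at least 4 each.
So the total is at least 83k + 4(8 − k) = 32 + 79k. This must be ≤ 350, giving k ≤ 4.
k = 4 is achieved by 4 values at 83 and 4 at 4, total 348; add 2 to one value (staying below 83) to reach 350.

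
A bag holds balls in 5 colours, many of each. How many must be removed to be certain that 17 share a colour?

81

In the worst case you draw 16 of each of the 5 colours: 5 × 16 = 80.
One more forces 17 of some colour, so 80 + 1 = 81.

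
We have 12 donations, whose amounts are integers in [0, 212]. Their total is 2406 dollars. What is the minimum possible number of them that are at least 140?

Suppose at most 12 − j of them reach 140; then j values are ≤ 139 and the rest ≤ 212.
The total is then ≤ 139·j + 212·(12 − j) = 2544 − 73j. For this to be ≥ 2406 we need j ≤ 1, so at least 12 − 1 = 11 must reach 140.
Exactly 11 works: 11 values at 212 and 1 at 139 total 2471; lower one of the high values by 65 (still ≥ 140) to hit 2406.

11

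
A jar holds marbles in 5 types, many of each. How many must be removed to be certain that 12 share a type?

In the worst case you draw 11 of each of the 5 types: 5 × 11 = 55.
One more forces 12 of some type, so 55 + 1 = 56.

56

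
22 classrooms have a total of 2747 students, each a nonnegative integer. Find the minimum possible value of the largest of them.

125

Some value must be at least ⌈2747/22⌉ = 125, since 22 × 124 = 2728 < 2747.
Taking 3 copies of 124 and 19 copies of 125 gives exactly 2747, so 125 is attained.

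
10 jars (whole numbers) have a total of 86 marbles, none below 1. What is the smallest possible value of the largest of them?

If every one of the 10 were at most 8, the total would be at most 10 × 8 = 80 < 86.
Achievable: 6 of them at 9 and 4 at 8 total 86.

9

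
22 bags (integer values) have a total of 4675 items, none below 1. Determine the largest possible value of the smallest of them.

212

The average is 4675/22 < 213, so some value is ≤ 212.
Achievable: 11 of them at 212 and 11 at 213 total 4675.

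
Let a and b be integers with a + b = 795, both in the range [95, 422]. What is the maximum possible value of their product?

With a + b fixed, ab peaks when the two are closest together.
Taking a = 397 and b = 398 (both in [95, 422]) gives ab = 158006.

158006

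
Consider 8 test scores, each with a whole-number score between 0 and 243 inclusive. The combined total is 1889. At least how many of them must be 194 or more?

7

Suppose at most 8 − j of them reach 194; then j values are ≤ 193 and the rest ≤ 243.
The total is then ≤ 193·j + 243·(8 − j) = 1944 − 50j. For this to be ≥ 1889 we need j ≤ 1, so at least 8 − 1 = 7 must reach 194.
Exactly 7 works: 7 values at 243 and 1 at 193 total 1894; lower one of the high values by 5 (still ≥ 194) to hit 1889.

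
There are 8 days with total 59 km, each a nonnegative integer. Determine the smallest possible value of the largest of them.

8

The 8 values sum to 59, so their maximum is at least ⌈59/8⌉ = 8.
Achievable: 3 of them at 8 and 5 at 7 total 59.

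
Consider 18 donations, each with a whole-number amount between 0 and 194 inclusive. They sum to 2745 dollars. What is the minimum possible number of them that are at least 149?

2

Suppose at most 18 − j of them reach 149; then j values are ≤ 148 and the rest ≤ 194.
The total is then ≤ 148·j + 194·(18 − j) = 3492 − 46j. For this to be ≥ 2745 we need j ≤ 16, so at least 18 − 16 = 2 must reach 149.
Exactly 2 works: 2 values at 194 and 16 at 148 total 2756; lower one of the high values by 11 (still ≥ 149) to hit 2745.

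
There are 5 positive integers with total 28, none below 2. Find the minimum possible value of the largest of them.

6

Some value must be at least ⌈28/5⌉ = 6, since 5 × 5 = 25 < 28.
Equality holds with 3 values of 6 and 2 values of 5.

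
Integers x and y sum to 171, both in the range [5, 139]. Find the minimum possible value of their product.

4448

xy = x(171 − x) is concave in x, so over [32, 139] it is minimized at an endpoint.
At the endpoint x = 32, y = 171 − 32 = 139, so xy = 32 × 139 = 4448.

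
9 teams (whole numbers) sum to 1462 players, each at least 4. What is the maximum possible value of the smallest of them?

The 9 values sum to 1462, so their minimum is at most ⌊1462/9⌋ = 162.
Taking 5 copies of 162 and 4 copies of 163 gives exactly 1462, so 162 is attained.

162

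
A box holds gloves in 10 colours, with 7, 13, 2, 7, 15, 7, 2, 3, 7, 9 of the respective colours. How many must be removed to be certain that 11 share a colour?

65

In the worst case you take as many as possible of each colour without reaching 11: 7 + 10 + 2 + 7 + 10 + 7 + 2 + 3 + 7 + 9 = 64.
The next one must give 11 of some colour, so 64 + 1 = 65.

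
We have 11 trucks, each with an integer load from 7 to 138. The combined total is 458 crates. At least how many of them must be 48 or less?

Let j be the number exceeding 48. Then the total is ≥ 49·j + 7·(11 − j) = 77 + 42j.
So 42j ≤ 381 and j ≤ 9; hence at least 11 − 9 = 2 are ≤ 48.
Exactly 2 works: 2 values at 7 and 9 at 49 total 455; raise one of the low values by 3 (still ≤ 48) to hit 458.

2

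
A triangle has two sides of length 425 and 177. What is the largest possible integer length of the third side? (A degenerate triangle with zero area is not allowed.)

601

The third side must be less than 425 + 177 = 602.
The largest integer below 602 is 601.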